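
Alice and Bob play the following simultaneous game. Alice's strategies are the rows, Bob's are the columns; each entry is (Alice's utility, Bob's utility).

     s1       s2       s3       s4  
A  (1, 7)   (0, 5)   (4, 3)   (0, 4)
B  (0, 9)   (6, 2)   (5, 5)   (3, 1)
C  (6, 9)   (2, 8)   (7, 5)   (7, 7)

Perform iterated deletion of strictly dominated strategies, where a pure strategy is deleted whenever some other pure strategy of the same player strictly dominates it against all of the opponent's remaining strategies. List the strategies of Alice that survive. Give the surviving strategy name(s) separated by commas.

C

Alice's strategy A is strictly dominated by C (s1: 6>1, s2: 2>0, s3: 7>4, s4: 7>0) and is removed.
Bob's strategy s2 is strictly dominated by s1 (B: 9>2, C: 9>8) and is removed.
Row B is eliminated: C beats it against every remaining column (s1: 6>0, s3: 7>5, s4: 7>3).
Bob's strategy s3 is strictly dominated by s1 (C: 9>5) and is removed.
Column s4 is eliminated: s1 beats it against every remaining row (C: 9>7).
Among the remaining strategies, none is strictly dominated by another pure strategy of the same player, so the elimination stops.
Surviving strategies — Alice: {C}; Bob: {s1}.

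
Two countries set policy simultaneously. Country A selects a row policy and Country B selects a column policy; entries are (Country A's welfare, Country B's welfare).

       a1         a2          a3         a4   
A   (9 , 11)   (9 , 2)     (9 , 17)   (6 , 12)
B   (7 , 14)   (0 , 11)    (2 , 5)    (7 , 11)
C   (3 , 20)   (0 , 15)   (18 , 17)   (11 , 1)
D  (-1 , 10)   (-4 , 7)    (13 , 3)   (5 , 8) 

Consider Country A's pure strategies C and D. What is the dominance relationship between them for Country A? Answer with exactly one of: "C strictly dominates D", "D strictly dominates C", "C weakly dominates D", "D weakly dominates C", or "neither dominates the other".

C strictly dominates D

C's payoffs vs D's, by Country B's action — a1: 3>-1, a2: 0>-4, a3: 18>13, a4: 11>5.
C gives a strictly higher payoff against each opponent action, so C strictly dominates D.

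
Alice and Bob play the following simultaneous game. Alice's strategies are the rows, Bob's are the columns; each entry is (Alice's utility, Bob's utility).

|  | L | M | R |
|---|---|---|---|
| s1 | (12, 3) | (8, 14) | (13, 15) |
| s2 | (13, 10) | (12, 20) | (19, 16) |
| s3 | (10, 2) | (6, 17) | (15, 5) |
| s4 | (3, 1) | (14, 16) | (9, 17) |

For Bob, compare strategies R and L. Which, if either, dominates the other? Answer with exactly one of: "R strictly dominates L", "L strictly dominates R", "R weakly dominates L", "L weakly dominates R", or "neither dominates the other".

Compare R to L across each opponent action: s1: 15>3, s2: 16>10, s3: 5>2, s4: 17>1.
Every comparison favours R, so R strictly dominates L.

R strictly dominates L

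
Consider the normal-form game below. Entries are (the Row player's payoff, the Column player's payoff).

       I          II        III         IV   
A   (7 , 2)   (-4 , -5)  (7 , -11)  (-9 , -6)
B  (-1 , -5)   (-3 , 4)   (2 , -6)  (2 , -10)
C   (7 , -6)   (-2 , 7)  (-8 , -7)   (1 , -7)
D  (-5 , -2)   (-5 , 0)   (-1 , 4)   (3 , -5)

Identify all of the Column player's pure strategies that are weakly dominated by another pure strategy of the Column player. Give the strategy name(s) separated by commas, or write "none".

IV

I: no other strategy beats it everywhere (II at A (2>-5); III at A (2>-11); IV at A (2>-6)).
Nothing dominates II: I at B (4>-5); III at A (-5>-11); IV at A (-5>-6).
III is not dominated — it holds its own against I at D (4>-2); II at D (4>0); IV at B (-6>-10).
IV: dominated, since I does at least as well everywhere (A: 2>-6, B: -5>-10, C: -6>-7, D: -2>-5).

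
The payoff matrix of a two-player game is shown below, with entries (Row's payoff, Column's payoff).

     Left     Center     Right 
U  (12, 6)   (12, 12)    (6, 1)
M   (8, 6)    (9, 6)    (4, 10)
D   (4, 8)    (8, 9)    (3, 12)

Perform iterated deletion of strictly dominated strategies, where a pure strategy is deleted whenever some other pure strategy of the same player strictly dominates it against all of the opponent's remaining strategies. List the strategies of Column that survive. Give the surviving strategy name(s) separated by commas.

Row M is eliminated: U beats it against every remaining column (Left: 12>8, Center: 12>9, Right: 6>4).
For Row, U strictly dominates D on the remaining columns (Left: 12>4, Center: 12>8, Right: 6>3); eliminate D.
For Column, Center strictly dominates Left on the remaining rows (U: 12>6); eliminate Left.
Column Right is eliminated: Center beats it against every remaining row (U: 12>1).
Among the remaining strategies, none is strictly dominated by another pure strategy of the same player, so the elimination stops.
Surviving strategies — Row: {U}; Column: {Center}.

Center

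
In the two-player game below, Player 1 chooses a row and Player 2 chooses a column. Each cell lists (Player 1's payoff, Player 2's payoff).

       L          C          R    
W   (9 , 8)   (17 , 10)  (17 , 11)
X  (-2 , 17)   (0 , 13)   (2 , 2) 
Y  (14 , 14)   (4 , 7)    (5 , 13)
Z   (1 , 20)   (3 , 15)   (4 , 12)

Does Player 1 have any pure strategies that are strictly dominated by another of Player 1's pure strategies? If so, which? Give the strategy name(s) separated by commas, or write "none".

X, Z

Nothing dominates W: X at L (9>-2); Y at C (17>4); Z at L (9>1).
W strictly dominates X — L: 9>-2, C: 17>0, R: 17>2.
Y is not dominated — it holds its own against W at L (14>9); X at L (14>-2); Z at L (14>1).
Z is strictly dominated by W (L: 9>1, C: 17>3, R: 17>4).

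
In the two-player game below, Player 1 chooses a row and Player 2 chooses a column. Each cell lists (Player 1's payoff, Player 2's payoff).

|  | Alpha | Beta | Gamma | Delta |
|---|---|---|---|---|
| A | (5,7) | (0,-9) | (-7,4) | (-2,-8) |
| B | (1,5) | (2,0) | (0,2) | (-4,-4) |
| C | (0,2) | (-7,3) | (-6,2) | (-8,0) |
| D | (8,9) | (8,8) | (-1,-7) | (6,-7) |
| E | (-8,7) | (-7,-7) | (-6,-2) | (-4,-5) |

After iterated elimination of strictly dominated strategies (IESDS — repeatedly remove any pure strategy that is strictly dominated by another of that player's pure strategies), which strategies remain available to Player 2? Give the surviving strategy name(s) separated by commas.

Row A is eliminated: D beats it against every remaining column (Alpha: 8>5, Beta: 8>0, Gamma: -1>-7, Delta: 6>-2).
Player 1's strategy C is strictly dominated by B (Alpha: 1>0, Beta: 2>-7, Gamma: 0>-6, Delta: -4>-8) and is removed.
Player 1's strategy E is strictly dominated by D (Alpha: 8>-8, Beta: 8>-7, Gamma: -1>-6, Delta: 6>-4) and is removed.
Column Beta is eliminated: Alpha beats it against every remaining row (B: 5>0, D: 9>8).
For Player 2, Alpha strictly dominates Gamma on the remaining rows (B: 5>2, D: 9>-7); eliminate Gamma.
For Player 1, D strictly dominates B on the remaining columns (Alpha: 8>1, Delta: 6>-4); eliminate B.
For Player 2, Alpha strictly dominates Delta on the remaining rows (D: 9>-7); eliminate Delta.
Among the remaining strategies, none is strictly dominated by another pure strategy of the same player, so the elimination stops.
Surviving strategies — Player 1: {D}; Player 2: {Alpha}.

Alpha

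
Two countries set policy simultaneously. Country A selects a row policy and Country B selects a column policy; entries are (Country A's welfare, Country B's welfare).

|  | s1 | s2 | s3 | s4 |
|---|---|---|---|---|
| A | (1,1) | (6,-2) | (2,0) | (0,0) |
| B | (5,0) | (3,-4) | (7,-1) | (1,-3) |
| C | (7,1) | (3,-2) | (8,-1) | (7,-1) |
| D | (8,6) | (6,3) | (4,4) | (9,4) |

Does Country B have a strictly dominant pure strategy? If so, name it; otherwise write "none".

s1 vs s2: A: 1>-2, B: 0>-4, C: 1>-2, D: 6>3.
s1 vs s3: A: 1>0, B: 0>-1, C: 1>-1, D: 6>4.
s1 vs s4: A: 1>0, B: 0>-3, C: 1>-1, D: 6>4.
s1 strictly beats every other strategy against every opponent action, so it is strictly dominant.

s1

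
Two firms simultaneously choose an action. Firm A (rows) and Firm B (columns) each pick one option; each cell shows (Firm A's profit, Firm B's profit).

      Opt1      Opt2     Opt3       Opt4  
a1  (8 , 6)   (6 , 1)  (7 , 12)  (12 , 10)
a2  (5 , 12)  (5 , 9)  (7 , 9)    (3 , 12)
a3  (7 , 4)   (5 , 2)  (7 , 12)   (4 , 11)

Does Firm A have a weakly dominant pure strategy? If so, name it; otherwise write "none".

a1

a1 vs a2: Opt1: 8>5, Opt2: 6>5, Opt3: 7=7, Opt4: 12>3.
a1 vs a3: Opt1: 8>7, Opt2: 6>5, Opt3: 7=7, Opt4: 12>4.
a1 is at least as good as every other strategy against every opponent action, so it is weakly dominant.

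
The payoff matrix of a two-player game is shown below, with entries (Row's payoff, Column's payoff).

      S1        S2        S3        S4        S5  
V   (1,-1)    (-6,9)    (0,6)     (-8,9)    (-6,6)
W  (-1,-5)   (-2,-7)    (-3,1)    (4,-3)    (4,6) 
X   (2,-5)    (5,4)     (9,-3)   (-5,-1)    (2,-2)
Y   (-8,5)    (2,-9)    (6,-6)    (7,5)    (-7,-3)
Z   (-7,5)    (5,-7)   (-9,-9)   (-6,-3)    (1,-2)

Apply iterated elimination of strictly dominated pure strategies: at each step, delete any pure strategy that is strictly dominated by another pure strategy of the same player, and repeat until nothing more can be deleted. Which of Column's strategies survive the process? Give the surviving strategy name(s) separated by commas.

For Row, X strictly dominates V on the remaining columns (S1: 2>1, S2: 5>-6, S3: 9>0, S4: -5>-8, S5: 2>-6); eliminate V.
For Column, S5 strictly dominates S3 on the remaining rows (W: 6>1, X: -2>-3, Y: -3>-6, Z: -2>-9); eliminate S3.
Among the remaining strategies, none is strictly dominated by another pure strategy of the same player, so the elimination stops.
Surviving strategies — Row: {W, X, Y, Z}; Column: {S1, S2, S4, S5}.

S1, S2, S4, S5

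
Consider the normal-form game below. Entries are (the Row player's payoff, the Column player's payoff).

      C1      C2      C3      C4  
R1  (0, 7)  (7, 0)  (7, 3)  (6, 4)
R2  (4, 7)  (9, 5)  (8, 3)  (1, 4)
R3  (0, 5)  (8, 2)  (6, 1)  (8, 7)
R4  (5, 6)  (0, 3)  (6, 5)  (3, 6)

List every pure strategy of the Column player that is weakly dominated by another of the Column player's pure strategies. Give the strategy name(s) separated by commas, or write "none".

C2, C3

C1: no other strategy beats it everywhere (C2 at R1 (7>0); C3 at R1 (7>3); C4 at R1 (7>4)).
C2 is weakly dominated by C1 (R1: 7>0, R2: 7>5, R3: 5>2, R4: 6>3).
C1 weakly dominates C3 — R1: 7>3, R2: 7>3, R3: 5>1, R4: 6>5.
C4: no other strategy beats it everywhere (C1 at R3 (7>5); C2 at R1 (4>0); C3 at R1 (4>3)).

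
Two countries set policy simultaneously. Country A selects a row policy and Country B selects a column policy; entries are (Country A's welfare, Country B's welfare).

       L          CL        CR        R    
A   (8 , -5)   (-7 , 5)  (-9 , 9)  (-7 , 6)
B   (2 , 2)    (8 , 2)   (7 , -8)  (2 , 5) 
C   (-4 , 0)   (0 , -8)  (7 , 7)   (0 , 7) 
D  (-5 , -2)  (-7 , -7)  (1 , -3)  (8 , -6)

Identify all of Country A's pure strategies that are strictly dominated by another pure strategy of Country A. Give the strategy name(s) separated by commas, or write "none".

none

A is not dominated — it holds its own against B at L (8>2); C at L (8>-4); D at L (8>-5).
B is not dominated — it holds its own against A at CL (8>-7); C at L (2>-4); D at L (2>-5).
C: no other strategy beats it everywhere (A at CL (0>-7); B at CR (7=7); D at L (-4>-5)).
D: no other strategy beats it everywhere (A at CL (-7=-7); B at R (8>2); C at R (8>0)).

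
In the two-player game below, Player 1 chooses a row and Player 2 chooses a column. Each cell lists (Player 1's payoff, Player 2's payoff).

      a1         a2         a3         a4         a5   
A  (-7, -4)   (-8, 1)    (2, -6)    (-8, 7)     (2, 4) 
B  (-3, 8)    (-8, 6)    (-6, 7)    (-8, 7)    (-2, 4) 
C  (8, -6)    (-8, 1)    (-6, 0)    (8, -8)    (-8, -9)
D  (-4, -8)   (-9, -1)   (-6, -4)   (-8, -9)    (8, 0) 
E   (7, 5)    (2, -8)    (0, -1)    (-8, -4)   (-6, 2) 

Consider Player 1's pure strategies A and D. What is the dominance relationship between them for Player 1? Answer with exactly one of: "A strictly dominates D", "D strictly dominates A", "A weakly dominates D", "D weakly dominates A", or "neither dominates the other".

A's payoffs vs D's, by Player 2's action — a1: -7<-4, a2: -8>-9, a3: 2>-6, a4: -8=-8, a5: 2<8.
A does better at a2, a3 but worse at a1, a5; neither strategy dominates the other.

neither dominates the other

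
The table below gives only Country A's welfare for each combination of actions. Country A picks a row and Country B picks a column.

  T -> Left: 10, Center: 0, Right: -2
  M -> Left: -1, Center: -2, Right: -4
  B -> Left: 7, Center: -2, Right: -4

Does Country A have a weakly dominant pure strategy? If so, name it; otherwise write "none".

T

T vs M: Left: 10>-1, Center: 0>-2, Right: -2>-4.
T vs B: Left: 10>7, Center: 0>-2, Right: -2>-4.
T is at least as good as every other strategy against every opponent action, so it is weakly dominant.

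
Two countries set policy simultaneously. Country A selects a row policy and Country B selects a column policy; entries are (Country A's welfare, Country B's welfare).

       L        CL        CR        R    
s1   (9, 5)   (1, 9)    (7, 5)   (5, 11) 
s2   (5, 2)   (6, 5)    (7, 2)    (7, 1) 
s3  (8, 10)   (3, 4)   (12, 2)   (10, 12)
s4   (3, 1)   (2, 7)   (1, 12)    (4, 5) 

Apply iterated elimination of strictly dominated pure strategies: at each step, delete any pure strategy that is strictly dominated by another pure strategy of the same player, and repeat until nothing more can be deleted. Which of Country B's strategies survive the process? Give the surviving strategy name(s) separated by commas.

Row s4 is eliminated: s2 beats it against every remaining column (L: 5>3, CL: 6>2, CR: 7>1, R: 7>4).
Country B's strategy CR is strictly dominated by CL (s1: 9>5, s2: 5>2, s3: 4>2) and is removed.
Among the remaining strategies, none is strictly dominated by another pure strategy of the same player, so the elimination stops.
Surviving strategies — Country A: {s1, s2, s3}; Country B: {L, CL, R}.

L, CL, R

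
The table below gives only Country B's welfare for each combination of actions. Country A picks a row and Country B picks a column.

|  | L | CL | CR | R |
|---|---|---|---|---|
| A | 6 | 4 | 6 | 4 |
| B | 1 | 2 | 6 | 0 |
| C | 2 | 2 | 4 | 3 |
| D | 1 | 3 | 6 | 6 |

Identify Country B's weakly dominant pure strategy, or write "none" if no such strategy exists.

CR vs L: A: 6=6, B: 6>1, C: 4>2, D: 6>1.
CR vs CL: A: 6>4, B: 6>2, C: 4>2, D: 6>3.
CR vs R: A: 6>4, B: 6>0, C: 4>3, D: 6=6.
CR is at least as good as every other strategy against every opponent action, so it is weakly dominant.

CR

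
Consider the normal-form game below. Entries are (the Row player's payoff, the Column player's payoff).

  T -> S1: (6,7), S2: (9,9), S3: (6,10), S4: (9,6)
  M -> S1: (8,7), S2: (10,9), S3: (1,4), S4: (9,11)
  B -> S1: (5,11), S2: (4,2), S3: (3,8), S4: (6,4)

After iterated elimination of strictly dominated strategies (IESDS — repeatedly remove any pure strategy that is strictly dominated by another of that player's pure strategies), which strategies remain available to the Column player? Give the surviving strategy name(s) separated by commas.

S2, S3, S4

The Row player's strategy B is strictly dominated by T (S1: 6>5, S2: 9>4, S3: 6>3, S4: 9>6) and is removed.
For the Column player, S2 strictly dominates S1 on the remaining rows (T: 9>7, M: 9>7); eliminate S1.
Among the remaining strategies, none is strictly dominated by another pure strategy of the same player, so the elimination stops.
Surviving strategies — the Row player: {T, M}; the Column player: {S2, S3, S4}.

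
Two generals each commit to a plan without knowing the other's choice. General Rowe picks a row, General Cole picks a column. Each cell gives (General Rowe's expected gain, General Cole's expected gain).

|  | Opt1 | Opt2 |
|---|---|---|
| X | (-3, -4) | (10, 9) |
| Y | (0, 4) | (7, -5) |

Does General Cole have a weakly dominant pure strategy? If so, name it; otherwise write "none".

Opt1 fails to dominate Opt2 at X (-4<9).
Opt2 fails to dominate Opt1 at Y (-5<4).
No single strategy dominates all the others.

none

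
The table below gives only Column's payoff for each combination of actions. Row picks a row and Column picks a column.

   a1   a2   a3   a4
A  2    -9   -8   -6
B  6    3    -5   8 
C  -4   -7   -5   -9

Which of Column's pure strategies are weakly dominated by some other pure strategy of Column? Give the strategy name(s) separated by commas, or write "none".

a1: no other strategy beats it everywhere (a2 at A (2>-9); a3 at A (2>-8); a4 at A (2>-6)).
a2 is weakly dominated by a1 (A: 2>-9, B: 6>3, C: -4>-7).
a1 weakly dominates a3 — A: 2>-8, B: 6>-5, C: -4>-5.
a4 is not dominated — it holds its own against a1 at B (8>6); a2 at A (-6>-9); a3 at A (-6>-8).

a2, a3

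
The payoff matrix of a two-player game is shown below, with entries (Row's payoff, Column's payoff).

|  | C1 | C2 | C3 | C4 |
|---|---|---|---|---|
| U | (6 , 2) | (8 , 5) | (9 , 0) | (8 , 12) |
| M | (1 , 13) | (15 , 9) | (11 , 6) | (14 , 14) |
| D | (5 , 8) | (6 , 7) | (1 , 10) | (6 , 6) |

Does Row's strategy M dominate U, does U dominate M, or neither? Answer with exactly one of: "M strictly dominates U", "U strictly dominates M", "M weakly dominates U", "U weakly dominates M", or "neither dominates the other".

Compare M to U across each choice by Column: C1: 1<6, C2: 15>8, C3: 11>9, C4: 14>8.
M does better at C2, C3, C4 but worse at C1; neither strategy dominates the other.

neither dominates the other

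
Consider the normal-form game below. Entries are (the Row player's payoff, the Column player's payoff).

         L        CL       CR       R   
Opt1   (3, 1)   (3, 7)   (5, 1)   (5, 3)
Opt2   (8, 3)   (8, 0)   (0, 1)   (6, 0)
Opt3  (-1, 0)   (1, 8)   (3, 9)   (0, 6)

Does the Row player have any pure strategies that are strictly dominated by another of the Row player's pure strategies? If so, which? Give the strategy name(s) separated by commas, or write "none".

Opt3

Opt1 is not dominated — it holds its own against Opt2 at CR (5>0); Opt3 at L (3>-1).
Nothing dominates Opt2: Opt1 at L (8>3); Opt3 at L (8>-1).
Opt3 is strictly dominated by Opt1 (L: 3>-1, CL: 3>1, CR: 5>3, R: 5>0).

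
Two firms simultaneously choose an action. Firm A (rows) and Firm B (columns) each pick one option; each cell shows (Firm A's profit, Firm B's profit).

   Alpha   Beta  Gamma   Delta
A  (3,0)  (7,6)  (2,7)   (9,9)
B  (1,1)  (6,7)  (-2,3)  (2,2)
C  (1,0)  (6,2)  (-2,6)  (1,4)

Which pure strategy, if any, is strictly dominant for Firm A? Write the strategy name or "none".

A vs B: Alpha: 3>1, Beta: 7>6, Gamma: 2>-2, Delta: 9>2.
A vs C: Alpha: 3>1, Beta: 7>6, Gamma: 2>-2, Delta: 9>1.
A strictly beats every other strategy against every opponent action, so it is strictly dominant.

A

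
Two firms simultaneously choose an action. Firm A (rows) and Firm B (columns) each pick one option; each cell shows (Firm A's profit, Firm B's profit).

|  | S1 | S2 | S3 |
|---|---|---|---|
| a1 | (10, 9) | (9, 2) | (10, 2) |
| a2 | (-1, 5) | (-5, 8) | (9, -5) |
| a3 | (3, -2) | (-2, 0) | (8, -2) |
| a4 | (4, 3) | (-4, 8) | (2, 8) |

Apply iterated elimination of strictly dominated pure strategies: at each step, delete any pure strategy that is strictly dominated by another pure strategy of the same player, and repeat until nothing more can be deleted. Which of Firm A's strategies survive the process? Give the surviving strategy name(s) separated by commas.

For Firm A, a1 strictly dominates a2 on the remaining columns (S1: 10>-1, S2: 9>-5, S3: 10>9); eliminate a2.
Firm A's strategy a3 is strictly dominated by a1 (S1: 10>3, S2: 9>-2, S3: 10>8) and is removed.
Row a4 is eliminated: a1 beats it against every remaining column (S1: 10>4, S2: 9>-4, S3: 10>2).
Firm B's strategy S2 is strictly dominated by S1 (a1: 9>2) and is removed.
For Firm B, S1 strictly dominates S3 on the remaining rows (a1: 9>2); eliminate S3.
Among the remaining strategies, none is strictly dominated by another pure strategy of the same player, so the elimination stops.
Surviving strategies — Firm A: {a1}; Firm B: {S1}.

a1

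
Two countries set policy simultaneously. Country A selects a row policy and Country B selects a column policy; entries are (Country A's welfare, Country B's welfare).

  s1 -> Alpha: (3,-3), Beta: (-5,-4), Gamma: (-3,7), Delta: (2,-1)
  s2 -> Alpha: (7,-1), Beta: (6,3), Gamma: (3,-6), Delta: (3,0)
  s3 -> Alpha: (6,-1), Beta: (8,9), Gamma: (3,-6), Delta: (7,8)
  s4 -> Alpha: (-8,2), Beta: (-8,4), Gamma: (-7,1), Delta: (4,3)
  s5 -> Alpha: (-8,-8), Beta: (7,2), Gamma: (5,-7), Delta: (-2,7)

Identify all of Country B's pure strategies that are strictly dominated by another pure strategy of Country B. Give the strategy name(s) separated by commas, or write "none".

Alpha

Alpha is strictly dominated by Delta (s1: -1>-3, s2: 0>-1, s3: 8>-1, s4: 3>2, s5: 7>-8).
Beta: no other strategy beats it everywhere (Alpha at s2 (3>-1); Gamma at s2 (3>-6); Delta at s2 (3>0)).
Gamma is not dominated — it holds its own against Alpha at s1 (7>-3); Beta at s1 (7>-4); Delta at s1 (7>-1).
Delta: no other strategy beats it everywhere (Alpha at s1 (-1>-3); Beta at s1 (-1>-4); Gamma at s2 (0>-6)).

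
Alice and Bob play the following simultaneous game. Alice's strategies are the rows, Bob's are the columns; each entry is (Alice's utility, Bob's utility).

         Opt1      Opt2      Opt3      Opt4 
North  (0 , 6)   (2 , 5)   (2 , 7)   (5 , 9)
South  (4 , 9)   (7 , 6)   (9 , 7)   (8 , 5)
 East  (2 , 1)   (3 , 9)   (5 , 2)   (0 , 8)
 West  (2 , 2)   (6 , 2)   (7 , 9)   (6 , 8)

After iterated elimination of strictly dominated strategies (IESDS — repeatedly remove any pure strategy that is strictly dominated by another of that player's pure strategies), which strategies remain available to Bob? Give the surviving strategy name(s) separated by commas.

Opt1

Row North is eliminated: South beats it against every remaining column (Opt1: 4>0, Opt2: 7>2, Opt3: 9>2, Opt4: 8>5).
For Alice, South strictly dominates East on the remaining columns (Opt1: 4>2, Opt2: 7>3, Opt3: 9>5, Opt4: 8>0); eliminate East.
For Alice, South strictly dominates West on the remaining columns (Opt1: 4>2, Opt2: 7>6, Opt3: 9>7, Opt4: 8>6); eliminate West.
Bob's strategy Opt2 is strictly dominated by Opt1 (South: 9>6) and is removed.
Bob's strategy Opt3 is strictly dominated by Opt1 (South: 9>7) and is removed.
Bob's strategy Opt4 is strictly dominated by Opt1 (South: 9>5) and is removed.
Among the remaining strategies, none is strictly dominated by another pure strategy of the same player, so the elimination stops.
Surviving strategies — Alice: {South}; Bob: {Opt1}.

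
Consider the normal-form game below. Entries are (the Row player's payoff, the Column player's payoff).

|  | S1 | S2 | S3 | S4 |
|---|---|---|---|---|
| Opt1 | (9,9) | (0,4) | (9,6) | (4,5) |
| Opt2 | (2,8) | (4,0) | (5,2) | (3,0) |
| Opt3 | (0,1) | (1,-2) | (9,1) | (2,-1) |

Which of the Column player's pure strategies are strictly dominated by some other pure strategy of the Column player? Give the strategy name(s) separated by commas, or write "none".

Nothing dominates S1: S2 at Opt1 (9>4); S3 at Opt1 (9>6); S4 at Opt1 (9>5).
S2: dominated, since S1 does at least as well everywhere (Opt1: 9>4, Opt2: 8>0, Opt3: 1>-2).
Nothing dominates S3: S1 at Opt3 (1=1); S2 at Opt1 (6>4); S4 at Opt1 (6>5).
S4: dominated, since S1 does at least as well everywhere (Opt1: 9>5, Opt2: 8>0, Opt3: 1>-1).

S2, S4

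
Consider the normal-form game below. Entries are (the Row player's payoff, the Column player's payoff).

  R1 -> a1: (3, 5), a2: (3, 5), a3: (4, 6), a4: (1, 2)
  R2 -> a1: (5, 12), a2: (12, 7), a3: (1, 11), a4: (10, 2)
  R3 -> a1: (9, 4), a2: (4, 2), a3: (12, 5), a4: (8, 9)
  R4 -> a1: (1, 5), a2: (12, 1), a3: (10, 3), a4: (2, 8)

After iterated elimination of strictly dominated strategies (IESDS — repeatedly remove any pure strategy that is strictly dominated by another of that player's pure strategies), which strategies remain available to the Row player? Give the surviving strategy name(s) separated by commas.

R2, R3

The Row player's strategy R1 is strictly dominated by R3 (a1: 9>3, a2: 4>3, a3: 12>4, a4: 8>1) and is removed.
For the Column player, a1 strictly dominates a2 on the remaining rows (R2: 12>7, R3: 4>2, R4: 5>1); eliminate a2.
The Row player's strategy R4 is strictly dominated by R3 (a1: 9>1, a3: 12>10, a4: 8>2) and is removed.
Among the remaining strategies, none is strictly dominated by another pure strategy of the same player, so the elimination stops.
Surviving strategies — the Row player: {R2, R3}; the Column player: {a1, a3, a4}.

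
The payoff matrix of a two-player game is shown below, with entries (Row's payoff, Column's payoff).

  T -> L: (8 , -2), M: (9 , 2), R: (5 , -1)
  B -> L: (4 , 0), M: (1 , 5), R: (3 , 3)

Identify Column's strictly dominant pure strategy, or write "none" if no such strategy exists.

M

M vs L: T: 2>-2, B: 5>0.
M vs R: T: 2>-1, B: 5>3.
M strictly beats every other strategy against every opponent action, so it is strictly dominant.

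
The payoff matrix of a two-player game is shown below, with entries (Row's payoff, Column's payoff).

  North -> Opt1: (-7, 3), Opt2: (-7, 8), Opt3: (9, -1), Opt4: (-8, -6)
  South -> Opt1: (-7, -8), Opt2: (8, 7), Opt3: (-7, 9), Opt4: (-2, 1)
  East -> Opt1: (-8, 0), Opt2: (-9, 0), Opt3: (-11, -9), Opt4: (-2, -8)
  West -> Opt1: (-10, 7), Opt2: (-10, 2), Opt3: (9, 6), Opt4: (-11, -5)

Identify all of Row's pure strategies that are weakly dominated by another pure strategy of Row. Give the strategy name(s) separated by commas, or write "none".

East, West

North is not dominated — it holds its own against South at Opt3 (9>-7); East at Opt1 (-7>-8); West at Opt1 (-7>-10).
South: no other strategy beats it everywhere (North at Opt2 (8>-7); East at Opt1 (-7>-8); West at Opt1 (-7>-10)).
South weakly dominates East — Opt1: -7>-8, Opt2: 8>-9, Opt3: -7>-11, Opt4: -2=-2.
West: dominated, since North does at least as well everywhere (Opt1: -7>-10, Opt2: -7>-10, Opt3: 9=9, Opt4: -8>-11).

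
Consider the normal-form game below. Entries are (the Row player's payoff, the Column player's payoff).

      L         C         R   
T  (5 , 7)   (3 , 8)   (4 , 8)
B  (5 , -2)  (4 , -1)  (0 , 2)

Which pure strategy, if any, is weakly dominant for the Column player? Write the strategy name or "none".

R vs L: T: 8>7, B: 2>-2.
R vs C: T: 8=8, B: 2>-1.
R is at least as good as every other strategy against every opponent action, so it is weakly dominant.

R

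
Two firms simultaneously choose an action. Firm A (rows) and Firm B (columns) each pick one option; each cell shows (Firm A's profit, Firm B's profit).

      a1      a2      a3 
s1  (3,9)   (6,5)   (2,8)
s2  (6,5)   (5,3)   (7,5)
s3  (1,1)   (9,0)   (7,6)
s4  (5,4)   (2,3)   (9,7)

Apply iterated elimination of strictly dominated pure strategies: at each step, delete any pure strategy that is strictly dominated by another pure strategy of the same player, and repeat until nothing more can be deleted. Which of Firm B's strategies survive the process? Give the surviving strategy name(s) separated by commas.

Column a2 is eliminated: a1 beats it against every remaining row (s1: 9>5, s2: 5>3, s3: 1>0, s4: 4>3).
Row s1 is eliminated: s2 beats it against every remaining column (a1: 6>3, a3: 7>2).
Firm A's strategy s3 is strictly dominated by s4 (a1: 5>1, a3: 9>7) and is removed.
Among the remaining strategies, none is strictly dominated by another pure strategy of the same player, so the elimination stops.
Surviving strategies — Firm A: {s2, s4}; Firm B: {a1, a3}.

a1, a3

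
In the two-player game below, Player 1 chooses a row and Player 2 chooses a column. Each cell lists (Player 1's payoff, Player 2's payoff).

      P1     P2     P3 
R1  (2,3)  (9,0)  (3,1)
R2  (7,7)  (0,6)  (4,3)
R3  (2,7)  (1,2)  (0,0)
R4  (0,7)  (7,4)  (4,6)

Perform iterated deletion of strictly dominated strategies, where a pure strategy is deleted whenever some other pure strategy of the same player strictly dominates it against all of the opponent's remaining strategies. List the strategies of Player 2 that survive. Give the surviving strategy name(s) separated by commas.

P1

Player 2's strategy P2 is strictly dominated by P1 (R1: 3>0, R2: 7>6, R3: 7>2, R4: 7>4) and is removed.
Row R1 is eliminated: R2 beats it against every remaining column (P1: 7>2, P3: 4>3).
For Player 1, R2 strictly dominates R3 on the remaining columns (P1: 7>2, P3: 4>0); eliminate R3.
Player 2's strategy P3 is strictly dominated by P1 (R2: 7>3, R4: 7>6) and is removed.
Player 1's strategy R4 is strictly dominated by R2 (P1: 7>0) and is removed.
Among the remaining strategies, none is strictly dominated by another pure strategy of the same player, so the elimination stops.
Surviving strategies — Player 1: {R2}; Player 2: {P1}.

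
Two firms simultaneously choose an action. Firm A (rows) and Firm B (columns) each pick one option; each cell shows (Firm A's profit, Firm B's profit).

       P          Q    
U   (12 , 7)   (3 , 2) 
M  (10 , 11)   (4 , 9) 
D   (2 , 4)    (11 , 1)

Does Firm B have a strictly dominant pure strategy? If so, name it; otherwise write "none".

P

P vs Q: U: 7>2, M: 11>9, D: 4>1.
P strictly beats every other strategy against every opponent action, so it is strictly dominant.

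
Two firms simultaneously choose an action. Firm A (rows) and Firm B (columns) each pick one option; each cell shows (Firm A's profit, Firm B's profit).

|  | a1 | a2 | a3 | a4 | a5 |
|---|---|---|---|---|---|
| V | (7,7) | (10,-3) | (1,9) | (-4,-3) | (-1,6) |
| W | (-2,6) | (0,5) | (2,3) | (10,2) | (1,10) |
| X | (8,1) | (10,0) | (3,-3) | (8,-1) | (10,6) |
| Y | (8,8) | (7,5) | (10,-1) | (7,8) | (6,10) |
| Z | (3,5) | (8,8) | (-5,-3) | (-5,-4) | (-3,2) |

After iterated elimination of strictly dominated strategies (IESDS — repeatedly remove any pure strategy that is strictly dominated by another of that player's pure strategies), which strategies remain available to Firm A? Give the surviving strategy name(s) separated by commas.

Row Z is eliminated: V beats it against every remaining column (a1: 7>3, a2: 10>8, a3: 1>-5, a4: -4>-5, a5: -1>-3).
For Firm B, a1 strictly dominates a2 on the remaining rows (V: 7>-3, W: 6>5, X: 1>0, Y: 8>5); eliminate a2.
Row V is eliminated: X beats it against every remaining column (a1: 8>7, a3: 3>1, a4: 8>-4, a5: 10>-1).
For Firm B, a5 strictly dominates a1 on the remaining rows (W: 10>6, X: 6>1, Y: 10>8); eliminate a1.
Column a3 is eliminated: a5 beats it against every remaining row (W: 10>3, X: 6>-3, Y: 10>-1).
Firm A's strategy Y is strictly dominated by X (a4: 8>7, a5: 10>6) and is removed.
Column a4 is eliminated: a5 beats it against every remaining row (W: 10>2, X: 6>-1).
Firm A's strategy W is strictly dominated by X (a5: 10>1) and is removed.
Among the remaining strategies, none is strictly dominated by another pure strategy of the same player, so the elimination stops.
Surviving strategies — Firm A: {X}; Firm B: {a5}.

X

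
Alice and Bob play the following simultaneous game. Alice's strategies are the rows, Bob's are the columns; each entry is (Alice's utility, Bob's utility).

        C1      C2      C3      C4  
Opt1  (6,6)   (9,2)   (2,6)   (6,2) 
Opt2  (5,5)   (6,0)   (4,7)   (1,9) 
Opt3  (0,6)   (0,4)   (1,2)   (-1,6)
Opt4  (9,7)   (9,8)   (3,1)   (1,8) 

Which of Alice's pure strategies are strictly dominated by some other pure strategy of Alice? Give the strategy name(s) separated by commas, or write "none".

Opt3

Opt1: no other strategy beats it everywhere (Opt2 at C1 (6>5); Opt3 at C1 (6>0); Opt4 at C2 (9=9)).
Opt2 is not dominated — it holds its own against Opt1 at C3 (4>2); Opt3 at C1 (5>0); Opt4 at C3 (4>3).
Opt3 is strictly dominated by Opt1 (C1: 6>0, C2: 9>0, C3: 2>1, C4: 6>-1).
Nothing dominates Opt4: Opt1 at C1 (9>6); Opt2 at C1 (9>5); Opt3 at C1 (9>0).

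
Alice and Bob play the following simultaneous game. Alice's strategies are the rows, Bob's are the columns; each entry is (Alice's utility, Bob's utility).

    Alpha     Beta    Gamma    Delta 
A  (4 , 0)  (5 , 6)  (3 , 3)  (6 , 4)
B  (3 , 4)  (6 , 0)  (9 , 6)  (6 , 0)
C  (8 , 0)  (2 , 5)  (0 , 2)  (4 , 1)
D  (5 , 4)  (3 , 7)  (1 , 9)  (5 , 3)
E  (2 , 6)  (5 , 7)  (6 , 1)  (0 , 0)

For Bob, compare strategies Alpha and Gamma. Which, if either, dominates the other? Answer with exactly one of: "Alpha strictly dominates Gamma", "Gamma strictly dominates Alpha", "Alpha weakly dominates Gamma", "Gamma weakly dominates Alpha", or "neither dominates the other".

Alpha's payoffs vs Gamma's, by Alice's action — A: 0<3, B: 4<6, C: 0<2, D: 4<9, E: 6>1.
Alpha does better at E but worse at A, B, C, D; neither strategy dominates the other.

neither dominates the other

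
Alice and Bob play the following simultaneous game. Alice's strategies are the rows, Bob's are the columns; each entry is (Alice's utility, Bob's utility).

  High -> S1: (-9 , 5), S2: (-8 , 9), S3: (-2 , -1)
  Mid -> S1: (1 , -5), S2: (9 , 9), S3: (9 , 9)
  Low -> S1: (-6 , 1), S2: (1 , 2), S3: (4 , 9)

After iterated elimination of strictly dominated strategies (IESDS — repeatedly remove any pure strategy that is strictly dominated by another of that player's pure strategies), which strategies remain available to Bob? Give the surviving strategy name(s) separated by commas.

Alice's strategy High is strictly dominated by Mid (S1: 1>-9, S2: 9>-8, S3: 9>-2) and is removed.
For Alice, Mid strictly dominates Low on the remaining columns (S1: 1>-6, S2: 9>1, S3: 9>4); eliminate Low.
Bob's strategy S1 is strictly dominated by S2 (Mid: 9>-5) and is removed.
Among the remaining strategies, none is strictly dominated by another pure strategy of the same player, so the elimination stops.
Surviving strategies — Alice: {Mid}; Bob: {S2, S3}.

S2, S3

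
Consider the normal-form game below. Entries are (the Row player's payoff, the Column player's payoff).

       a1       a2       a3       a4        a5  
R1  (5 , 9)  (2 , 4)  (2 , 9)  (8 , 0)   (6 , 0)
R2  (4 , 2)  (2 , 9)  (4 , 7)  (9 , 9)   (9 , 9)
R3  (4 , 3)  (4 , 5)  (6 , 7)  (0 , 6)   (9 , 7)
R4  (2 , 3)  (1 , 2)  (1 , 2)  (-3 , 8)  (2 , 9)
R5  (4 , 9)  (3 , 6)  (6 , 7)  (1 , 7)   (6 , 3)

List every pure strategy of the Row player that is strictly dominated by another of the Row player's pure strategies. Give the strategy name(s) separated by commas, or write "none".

Nothing dominates R1: R2 at a1 (5>4); R3 at a1 (5>4); R4 at a1 (5>2); R5 at a1 (5>4).
Nothing dominates R2: R1 at a2 (2=2); R3 at a1 (4=4); R4 at a1 (4>2); R5 at a1 (4=4).
Nothing dominates R3: R1 at a2 (4>2); R2 at a1 (4=4); R4 at a1 (4>2); R5 at a1 (4=4).
R4: dominated, since R1 does at least as well everywhere (a1: 5>2, a2: 2>1, a3: 2>1, a4: 8>-3, a5: 6>2).
R5: no other strategy beats it everywhere (R1 at a2 (3>2); R2 at a1 (4=4); R3 at a1 (4=4); R4 at a1 (4>2)).

R4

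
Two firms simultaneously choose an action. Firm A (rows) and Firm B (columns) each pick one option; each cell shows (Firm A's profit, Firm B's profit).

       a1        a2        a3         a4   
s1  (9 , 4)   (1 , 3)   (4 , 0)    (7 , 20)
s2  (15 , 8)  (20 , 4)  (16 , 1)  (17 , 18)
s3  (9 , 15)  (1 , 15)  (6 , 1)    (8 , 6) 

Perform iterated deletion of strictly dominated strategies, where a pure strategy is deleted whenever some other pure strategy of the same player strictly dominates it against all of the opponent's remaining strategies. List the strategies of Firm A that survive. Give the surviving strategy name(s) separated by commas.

Firm A's strategy s1 is strictly dominated by s2 (a1: 15>9, a2: 20>1, a3: 16>4, a4: 17>7) and is removed.
Firm A's strategy s3 is strictly dominated by s2 (a1: 15>9, a2: 20>1, a3: 16>6, a4: 17>8) and is removed.
For Firm B, a4 strictly dominates a1 on the remaining rows (s2: 18>8); eliminate a1.
Firm B's strategy a2 is strictly dominated by a4 (s2: 18>4) and is removed.
For Firm B, a4 strictly dominates a3 on the remaining rows (s2: 18>1); eliminate a3.
Among the remaining strategies, none is strictly dominated by another pure strategy of the same player, so the elimination stops.
Surviving strategies — Firm A: {s2}; Firm B: {a4}.

s2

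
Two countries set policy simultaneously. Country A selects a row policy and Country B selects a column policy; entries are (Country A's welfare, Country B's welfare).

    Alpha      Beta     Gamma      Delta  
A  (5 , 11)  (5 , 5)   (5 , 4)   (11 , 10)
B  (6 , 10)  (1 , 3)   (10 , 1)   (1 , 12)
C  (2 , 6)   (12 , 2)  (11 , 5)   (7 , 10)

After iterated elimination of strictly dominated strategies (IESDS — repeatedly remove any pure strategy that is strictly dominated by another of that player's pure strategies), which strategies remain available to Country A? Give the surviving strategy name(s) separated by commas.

A, B

Country B's strategy Beta is strictly dominated by Alpha (A: 11>5, B: 10>3, C: 6>2) and is removed.
Country B's strategy Gamma is strictly dominated by Alpha (A: 11>4, B: 10>1, C: 6>5) and is removed.
Country A's strategy C is strictly dominated by A (Alpha: 5>2, Delta: 11>7) and is removed.
Among the remaining strategies, none is strictly dominated by another pure strategy of the same player, so the elimination stops.
Surviving strategies — Country A: {A, B}; Country B: {Alpha, Delta}.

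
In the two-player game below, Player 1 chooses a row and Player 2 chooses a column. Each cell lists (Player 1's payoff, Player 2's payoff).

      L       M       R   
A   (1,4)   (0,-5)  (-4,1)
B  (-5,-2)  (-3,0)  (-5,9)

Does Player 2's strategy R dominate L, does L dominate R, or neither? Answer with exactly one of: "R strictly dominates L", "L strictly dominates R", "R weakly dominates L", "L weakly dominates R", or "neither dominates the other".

neither dominates the other

R's payoffs vs L's, by Player 1's action — A: 1<4, B: 9>-2.
R does better at B but worse at A; neither strategy dominates the other.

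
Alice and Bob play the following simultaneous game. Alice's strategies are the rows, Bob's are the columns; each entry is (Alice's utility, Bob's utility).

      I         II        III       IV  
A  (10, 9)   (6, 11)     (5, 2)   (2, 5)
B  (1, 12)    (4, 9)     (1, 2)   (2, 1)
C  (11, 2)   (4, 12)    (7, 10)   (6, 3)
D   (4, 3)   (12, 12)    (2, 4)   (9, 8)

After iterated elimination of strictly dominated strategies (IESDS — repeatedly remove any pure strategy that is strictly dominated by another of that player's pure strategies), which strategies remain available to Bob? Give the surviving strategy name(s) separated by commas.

II

Alice's strategy B is strictly dominated by D (I: 4>1, II: 12>4, III: 2>1, IV: 9>2) and is removed.
For Bob, II strictly dominates I on the remaining rows (A: 11>9, C: 12>2, D: 12>3); eliminate I.
Bob's strategy III is strictly dominated by II (A: 11>2, C: 12>10, D: 12>4) and is removed.
For Alice, D strictly dominates A on the remaining columns (II: 12>6, IV: 9>2); eliminate A.
Row C is eliminated: D beats it against every remaining column (II: 12>4, IV: 9>6).
Column IV is eliminated: II beats it against every remaining row (D: 12>8).
Among the remaining strategies, none is strictly dominated by another pure strategy of the same player, so the elimination stops.
Surviving strategies — Alice: {D}; Bob: {II}.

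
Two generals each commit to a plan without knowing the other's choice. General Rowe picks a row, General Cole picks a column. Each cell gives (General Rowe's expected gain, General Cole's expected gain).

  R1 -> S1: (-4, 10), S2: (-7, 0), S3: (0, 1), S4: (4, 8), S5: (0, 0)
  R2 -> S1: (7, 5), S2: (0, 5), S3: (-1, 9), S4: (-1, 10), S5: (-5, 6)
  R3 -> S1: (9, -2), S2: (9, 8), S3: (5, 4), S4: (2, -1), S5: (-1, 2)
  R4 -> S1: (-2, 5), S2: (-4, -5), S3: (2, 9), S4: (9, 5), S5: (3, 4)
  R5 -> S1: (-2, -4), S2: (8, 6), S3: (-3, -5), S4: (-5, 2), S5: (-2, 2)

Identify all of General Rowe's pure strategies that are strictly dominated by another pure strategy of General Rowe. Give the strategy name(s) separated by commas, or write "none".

R1, R2, R5

R1: dominated, since R4 does at least as well everywhere (S1: -2>-4, S2: -4>-7, S3: 2>0, S4: 9>4, S5: 3>0).
R2 is strictly dominated by R3 (S1: 9>7, S2: 9>0, S3: 5>-1, S4: 2>-1, S5: -1>-5).
R3: no other strategy beats it everywhere (R1 at S1 (9>-4); R2 at S1 (9>7); R4 at S1 (9>-2); R5 at S1 (9>-2)).
R4: no other strategy beats it everywhere (R1 at S1 (-2>-4); R2 at S3 (2>-1); R3 at S4 (9>2); R5 at S1 (-2=-2)).
R3 strictly dominates R5 — S1: 9>-2, S2: 9>8, S3: 5>-3, S4: 2>-5, S5: -1>-2.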